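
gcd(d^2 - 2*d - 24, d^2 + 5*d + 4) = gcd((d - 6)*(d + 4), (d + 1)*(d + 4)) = d + 4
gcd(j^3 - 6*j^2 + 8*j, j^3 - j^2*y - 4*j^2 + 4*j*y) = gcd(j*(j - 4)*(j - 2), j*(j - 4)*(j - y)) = j^2 - 4*j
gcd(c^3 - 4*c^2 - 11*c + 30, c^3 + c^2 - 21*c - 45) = c^2 - 2*c - 15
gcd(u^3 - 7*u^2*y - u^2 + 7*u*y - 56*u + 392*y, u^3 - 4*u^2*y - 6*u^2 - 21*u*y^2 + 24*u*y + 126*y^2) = -u + 7*y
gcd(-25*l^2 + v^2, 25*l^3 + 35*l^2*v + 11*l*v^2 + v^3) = 5*l + v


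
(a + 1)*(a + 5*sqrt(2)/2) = a^2 + a + 5*sqrt(2)*a/2 + 5*sqrt(2)/2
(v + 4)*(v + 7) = v^2 + 11*v + 28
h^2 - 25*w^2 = (h - 5*w)*(h + 5*w)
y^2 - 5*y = y*(y - 5)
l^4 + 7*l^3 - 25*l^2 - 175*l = l*(l - 5)*(l + 5)*(l + 7)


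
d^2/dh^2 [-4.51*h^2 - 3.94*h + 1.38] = -9.02000000000000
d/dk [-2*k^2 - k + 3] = -4*k - 1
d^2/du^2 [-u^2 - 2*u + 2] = -2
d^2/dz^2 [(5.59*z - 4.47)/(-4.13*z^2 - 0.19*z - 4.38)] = (-(5.59*z - 4.47)*(8.26*z + 0.19)*(16.52*z + 0.38) + (138.5202*z - 34.798)*(4.13*z^2 + 0.19*z + 4.38))/(4.13*z^2 + 0.19*z + 4.38)^3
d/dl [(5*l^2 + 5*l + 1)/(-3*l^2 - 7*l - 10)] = (-20*l^2 - 94*l - 43)/(9*l^4 + 42*l^3 + 109*l^2 + 140*l + 100)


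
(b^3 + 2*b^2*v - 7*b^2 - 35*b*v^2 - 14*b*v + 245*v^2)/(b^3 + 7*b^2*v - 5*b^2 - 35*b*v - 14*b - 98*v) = (b - 5*v)/(b + 2)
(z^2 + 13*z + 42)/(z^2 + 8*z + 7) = (z + 6)/(z + 1)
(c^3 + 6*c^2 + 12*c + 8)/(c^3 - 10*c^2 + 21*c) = (c^3 + 6*c^2 + 12*c + 8)/(c*(c^2 - 10*c + 21))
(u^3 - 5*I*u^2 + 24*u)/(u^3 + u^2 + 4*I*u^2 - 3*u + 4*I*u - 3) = u*(u - 8*I)/(u^2 + u*(1 + I) + I)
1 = 1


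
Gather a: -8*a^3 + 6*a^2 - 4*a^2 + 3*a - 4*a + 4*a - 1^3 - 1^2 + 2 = -8*a^3 + 2*a^2 + 3*a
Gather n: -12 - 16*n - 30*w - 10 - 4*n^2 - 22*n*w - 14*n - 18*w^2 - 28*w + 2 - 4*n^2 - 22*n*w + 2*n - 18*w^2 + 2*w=-8*n^2 + n*(-44*w - 28) - 36*w^2 - 56*w - 20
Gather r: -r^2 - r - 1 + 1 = -r^2 - r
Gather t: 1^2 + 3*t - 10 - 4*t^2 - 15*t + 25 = -4*t^2 - 12*t + 16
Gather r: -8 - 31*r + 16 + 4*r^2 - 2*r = 4*r^2 - 33*r + 8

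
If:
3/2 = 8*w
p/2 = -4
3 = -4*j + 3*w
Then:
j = -39/64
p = -8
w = 3/16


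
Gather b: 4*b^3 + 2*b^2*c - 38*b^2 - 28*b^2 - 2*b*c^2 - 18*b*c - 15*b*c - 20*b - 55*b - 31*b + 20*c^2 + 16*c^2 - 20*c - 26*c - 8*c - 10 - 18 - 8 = 4*b^3 + b^2*(2*c - 66) + b*(-2*c^2 - 33*c - 106) + 36*c^2 - 54*c - 36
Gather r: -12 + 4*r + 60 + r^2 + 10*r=r^2 + 14*r + 48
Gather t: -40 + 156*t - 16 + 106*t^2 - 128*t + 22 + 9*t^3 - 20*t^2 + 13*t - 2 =9*t^3 + 86*t^2 + 41*t - 36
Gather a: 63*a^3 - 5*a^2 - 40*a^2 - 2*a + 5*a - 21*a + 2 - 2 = 63*a^3 - 45*a^2 - 18*a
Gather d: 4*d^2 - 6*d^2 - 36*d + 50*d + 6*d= -2*d^2 + 20*d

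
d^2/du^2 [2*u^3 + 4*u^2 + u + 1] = 12*u + 8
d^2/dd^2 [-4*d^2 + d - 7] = -8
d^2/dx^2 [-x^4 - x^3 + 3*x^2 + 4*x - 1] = -12*x^2 - 6*x + 6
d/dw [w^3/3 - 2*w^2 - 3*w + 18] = w^2 - 4*w - 3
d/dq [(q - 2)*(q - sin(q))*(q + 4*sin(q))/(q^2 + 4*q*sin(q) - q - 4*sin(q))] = (-q^2*cos(q) + q^2 + 3*q*cos(q) - 2*q - sin(q) - 2*cos(q) + 2)/(q^2 - 2*q + 1)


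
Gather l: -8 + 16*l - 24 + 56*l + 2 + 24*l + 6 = 96*l - 24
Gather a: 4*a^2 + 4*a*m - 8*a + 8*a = 4*a^2 + 4*a*m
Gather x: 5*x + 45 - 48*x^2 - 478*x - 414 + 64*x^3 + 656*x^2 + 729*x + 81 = 64*x^3 + 608*x^2 + 256*x - 288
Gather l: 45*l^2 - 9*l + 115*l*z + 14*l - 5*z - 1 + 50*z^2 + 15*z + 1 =45*l^2 + l*(115*z + 5) + 50*z^2 + 10*z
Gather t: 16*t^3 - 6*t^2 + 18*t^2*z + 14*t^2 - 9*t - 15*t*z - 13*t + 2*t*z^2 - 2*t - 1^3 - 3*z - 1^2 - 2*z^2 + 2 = 16*t^3 + t^2*(18*z + 8) + t*(2*z^2 - 15*z - 24) - 2*z^2 - 3*z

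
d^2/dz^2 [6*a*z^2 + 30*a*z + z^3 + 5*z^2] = 12*a + 6*z + 10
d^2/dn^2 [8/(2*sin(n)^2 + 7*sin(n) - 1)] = 8*(-16*sin(n)^4 - 42*sin(n)^3 - 33*sin(n)^2 + 77*sin(n) + 102)/(7*sin(n) - cos(2*n))^3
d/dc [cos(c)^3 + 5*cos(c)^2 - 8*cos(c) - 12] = (-3*cos(c)^2 - 10*cos(c) + 8)*sin(c)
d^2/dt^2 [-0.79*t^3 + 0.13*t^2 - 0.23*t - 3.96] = 0.26 - 4.74*t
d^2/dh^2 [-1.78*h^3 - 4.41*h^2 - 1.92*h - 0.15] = -10.68*h - 8.82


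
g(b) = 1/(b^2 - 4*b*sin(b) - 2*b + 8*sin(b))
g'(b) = (4*b*cos(b) - 2*b + 4*sin(b) - 8*cos(b) + 2)/(b^2 - 4*b*sin(b) - 2*b + 8*sin(b))^2 = 2*(2*b*cos(b) - b + 2*sin(b) - 4*cos(b) + 1)/((b - 2)^2*(b - 4*sin(b))^2)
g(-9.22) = 0.01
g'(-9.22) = 0.01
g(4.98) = 0.04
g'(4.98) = -0.01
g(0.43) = 0.51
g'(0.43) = -0.77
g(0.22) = 0.86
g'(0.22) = -3.34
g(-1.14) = -0.13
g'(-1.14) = -0.07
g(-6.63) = 0.02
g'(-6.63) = -0.01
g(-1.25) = -0.12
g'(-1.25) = -0.05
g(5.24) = 0.04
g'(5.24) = -0.01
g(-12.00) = 0.01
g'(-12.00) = 0.00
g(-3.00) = 0.08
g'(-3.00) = 0.18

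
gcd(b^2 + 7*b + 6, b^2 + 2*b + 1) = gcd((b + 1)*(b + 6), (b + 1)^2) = b + 1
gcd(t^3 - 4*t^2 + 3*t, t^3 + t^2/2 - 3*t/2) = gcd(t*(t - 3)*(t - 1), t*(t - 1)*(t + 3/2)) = t^2 - t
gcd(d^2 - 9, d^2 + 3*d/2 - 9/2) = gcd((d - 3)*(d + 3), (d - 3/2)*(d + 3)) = d + 3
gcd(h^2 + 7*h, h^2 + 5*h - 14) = h + 7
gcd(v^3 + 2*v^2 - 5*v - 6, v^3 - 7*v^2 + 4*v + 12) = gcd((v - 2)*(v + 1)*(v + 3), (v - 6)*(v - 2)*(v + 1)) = v^2 - v - 2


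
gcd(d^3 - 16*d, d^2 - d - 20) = d + 4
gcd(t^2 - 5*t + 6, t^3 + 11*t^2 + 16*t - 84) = t - 2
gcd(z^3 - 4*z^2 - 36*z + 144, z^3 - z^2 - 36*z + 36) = z^2 - 36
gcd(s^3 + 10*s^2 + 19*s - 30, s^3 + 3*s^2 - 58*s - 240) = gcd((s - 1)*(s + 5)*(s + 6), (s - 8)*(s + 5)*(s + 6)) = s^2 + 11*s + 30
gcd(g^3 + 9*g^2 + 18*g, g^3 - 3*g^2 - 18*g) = g^2 + 3*g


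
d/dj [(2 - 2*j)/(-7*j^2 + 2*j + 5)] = -14/(49*j^2 + 70*j + 25)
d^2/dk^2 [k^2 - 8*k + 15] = 2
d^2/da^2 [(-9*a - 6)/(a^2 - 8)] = 6*(-4*a^2*(3*a + 2) + (9*a + 2)*(a^2 - 8))/(a^2 - 8)^3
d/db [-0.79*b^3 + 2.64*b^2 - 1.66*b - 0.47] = -2.37*b^2 + 5.28*b - 1.66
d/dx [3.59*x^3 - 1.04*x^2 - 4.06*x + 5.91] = 10.77*x^2 - 2.08*x - 4.06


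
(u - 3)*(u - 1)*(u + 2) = u^3 - 2*u^2 - 5*u + 6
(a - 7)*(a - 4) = a^2 - 11*a + 28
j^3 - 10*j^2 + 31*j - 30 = (j - 5)*(j - 3)*(j - 2)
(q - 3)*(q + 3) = q^2 - 9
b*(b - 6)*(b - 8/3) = b^3 - 26*b^2/3 + 16*b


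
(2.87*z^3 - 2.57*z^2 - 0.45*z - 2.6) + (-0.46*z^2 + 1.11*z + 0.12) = 2.87*z^3 - 3.03*z^2 + 0.66*z - 2.48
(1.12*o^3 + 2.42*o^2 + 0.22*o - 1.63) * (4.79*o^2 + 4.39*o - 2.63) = 5.3648*o^5 + 16.5086*o^4 + 8.732*o^3 - 13.2065*o^2 - 7.7343*o + 4.2869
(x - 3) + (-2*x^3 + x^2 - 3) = -2*x^3 + x^2 + x - 6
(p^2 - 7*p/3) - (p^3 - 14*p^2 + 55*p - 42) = -p^3 + 15*p^2 - 172*p/3 + 42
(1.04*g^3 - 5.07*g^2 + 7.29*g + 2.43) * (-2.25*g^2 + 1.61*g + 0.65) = -2.34*g^5 + 13.0819*g^4 - 23.8892*g^3 + 2.9739*g^2 + 8.6508*g + 1.5795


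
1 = 1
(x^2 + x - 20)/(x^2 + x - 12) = (x^2 + x - 20)/(x^2 + x - 12)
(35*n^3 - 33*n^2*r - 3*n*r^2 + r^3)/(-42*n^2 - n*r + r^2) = (-5*n^2 + 4*n*r + r^2)/(6*n + r)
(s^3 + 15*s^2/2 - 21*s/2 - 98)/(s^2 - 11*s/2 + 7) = (s^2 + 11*s + 28)/(s - 2)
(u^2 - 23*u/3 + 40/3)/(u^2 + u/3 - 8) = (u - 5)/(u + 3)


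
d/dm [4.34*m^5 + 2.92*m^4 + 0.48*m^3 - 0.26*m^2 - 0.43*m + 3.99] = 21.7*m^4 + 11.68*m^3 + 1.44*m^2 - 0.52*m - 0.43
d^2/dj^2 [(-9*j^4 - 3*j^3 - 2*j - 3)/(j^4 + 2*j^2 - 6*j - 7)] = 2*(-3*j^9 + 54*j^8 - 318*j^7 - 822*j^6 + 60*j^5 - 684*j^4 - 3286*j^3 - 3186*j^2 - 417*j - 66)/(j^12 + 6*j^10 - 18*j^9 - 9*j^8 - 72*j^7 + 32*j^6 + 180*j^5 + 279*j^4 + 288*j^3 - 462*j^2 - 882*j - 343)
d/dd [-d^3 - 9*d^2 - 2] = 3*d*(-d - 6)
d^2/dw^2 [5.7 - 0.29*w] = 0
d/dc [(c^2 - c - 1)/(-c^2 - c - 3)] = 2*(-c^2 - 4*c + 1)/(c^4 + 2*c^3 + 7*c^2 + 6*c + 9)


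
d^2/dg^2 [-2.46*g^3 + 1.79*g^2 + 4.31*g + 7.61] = 3.58 - 14.76*g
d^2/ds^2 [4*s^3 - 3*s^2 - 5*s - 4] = 24*s - 6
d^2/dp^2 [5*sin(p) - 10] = -5*sin(p)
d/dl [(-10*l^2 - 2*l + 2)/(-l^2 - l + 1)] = 8*l*(l - 2)/(l^4 + 2*l^3 - l^2 - 2*l + 1)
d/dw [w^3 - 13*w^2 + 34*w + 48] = 3*w^2 - 26*w + 34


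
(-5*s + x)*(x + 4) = -5*s*x - 20*s + x^2 + 4*x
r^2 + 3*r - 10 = (r - 2)*(r + 5)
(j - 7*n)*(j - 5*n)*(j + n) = j^3 - 11*j^2*n + 23*j*n^2 + 35*n^3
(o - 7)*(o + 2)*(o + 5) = o^3 - 39*o - 70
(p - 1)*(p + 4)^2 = p^3 + 7*p^2 + 8*p - 16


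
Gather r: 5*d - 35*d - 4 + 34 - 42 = -30*d - 12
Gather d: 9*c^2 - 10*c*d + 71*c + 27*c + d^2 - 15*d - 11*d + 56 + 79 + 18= 9*c^2 + 98*c + d^2 + d*(-10*c - 26) + 153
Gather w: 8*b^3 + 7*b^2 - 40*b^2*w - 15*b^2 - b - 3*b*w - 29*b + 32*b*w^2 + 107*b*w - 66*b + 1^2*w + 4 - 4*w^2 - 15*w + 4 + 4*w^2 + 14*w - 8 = 8*b^3 - 8*b^2 + 32*b*w^2 - 96*b + w*(-40*b^2 + 104*b)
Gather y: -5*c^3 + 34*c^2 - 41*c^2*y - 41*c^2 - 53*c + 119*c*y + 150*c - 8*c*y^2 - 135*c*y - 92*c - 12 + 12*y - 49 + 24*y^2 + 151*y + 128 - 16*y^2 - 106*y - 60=-5*c^3 - 7*c^2 + 5*c + y^2*(8 - 8*c) + y*(-41*c^2 - 16*c + 57) + 7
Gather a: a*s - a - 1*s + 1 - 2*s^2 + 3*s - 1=a*(s - 1) - 2*s^2 + 2*s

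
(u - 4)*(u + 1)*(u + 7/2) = u^3 + u^2/2 - 29*u/2 - 14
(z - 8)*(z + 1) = z^2 - 7*z - 8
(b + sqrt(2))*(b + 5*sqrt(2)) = b^2 + 6*sqrt(2)*b + 10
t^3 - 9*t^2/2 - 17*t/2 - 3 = (t - 6)*(t + 1/2)*(t + 1)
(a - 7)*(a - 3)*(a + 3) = a^3 - 7*a^2 - 9*a + 63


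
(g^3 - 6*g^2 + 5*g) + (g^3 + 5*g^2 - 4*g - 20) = 2*g^3 - g^2 + g - 20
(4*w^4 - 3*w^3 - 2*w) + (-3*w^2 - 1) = 4*w^4 - 3*w^3 - 3*w^2 - 2*w - 1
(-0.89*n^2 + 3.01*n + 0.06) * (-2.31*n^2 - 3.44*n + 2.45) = 2.0559*n^4 - 3.8915*n^3 - 12.6735*n^2 + 7.1681*n + 0.147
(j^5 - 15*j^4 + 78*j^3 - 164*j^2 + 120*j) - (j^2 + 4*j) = j^5 - 15*j^4 + 78*j^3 - 165*j^2 + 116*j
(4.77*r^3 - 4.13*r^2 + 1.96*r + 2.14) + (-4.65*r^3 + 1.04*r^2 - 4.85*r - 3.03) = 0.119999999999999*r^3 - 3.09*r^2 - 2.89*r - 0.89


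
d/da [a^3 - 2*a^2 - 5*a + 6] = 3*a^2 - 4*a - 5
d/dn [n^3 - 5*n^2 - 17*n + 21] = 3*n^2 - 10*n - 17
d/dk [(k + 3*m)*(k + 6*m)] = 2*k + 9*m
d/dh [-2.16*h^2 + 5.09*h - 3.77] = 5.09 - 4.32*h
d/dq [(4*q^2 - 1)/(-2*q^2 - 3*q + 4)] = (-12*q^2 + 28*q - 3)/(4*q^4 + 12*q^3 - 7*q^2 - 24*q + 16)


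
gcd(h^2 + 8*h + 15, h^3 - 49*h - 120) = h^2 + 8*h + 15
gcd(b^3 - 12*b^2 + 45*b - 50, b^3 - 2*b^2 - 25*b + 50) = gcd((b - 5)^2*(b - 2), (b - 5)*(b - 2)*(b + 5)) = b^2 - 7*b + 10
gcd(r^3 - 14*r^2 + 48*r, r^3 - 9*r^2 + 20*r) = r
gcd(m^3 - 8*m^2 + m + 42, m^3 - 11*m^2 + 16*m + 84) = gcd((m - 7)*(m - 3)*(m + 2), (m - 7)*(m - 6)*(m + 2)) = m^2 - 5*m - 14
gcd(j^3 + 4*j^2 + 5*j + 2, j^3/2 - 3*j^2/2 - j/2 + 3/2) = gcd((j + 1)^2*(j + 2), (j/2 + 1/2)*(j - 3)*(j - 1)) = j + 1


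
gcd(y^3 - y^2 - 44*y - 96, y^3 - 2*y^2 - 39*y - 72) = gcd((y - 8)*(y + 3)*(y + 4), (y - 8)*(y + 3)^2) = y^2 - 5*y - 24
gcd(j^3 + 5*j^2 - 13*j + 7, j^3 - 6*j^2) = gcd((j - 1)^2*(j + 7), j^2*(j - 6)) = 1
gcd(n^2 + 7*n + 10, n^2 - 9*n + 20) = 1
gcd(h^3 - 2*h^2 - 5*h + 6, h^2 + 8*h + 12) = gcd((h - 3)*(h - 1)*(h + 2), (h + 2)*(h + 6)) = h + 2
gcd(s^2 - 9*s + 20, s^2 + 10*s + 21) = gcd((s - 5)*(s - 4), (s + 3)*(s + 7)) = 1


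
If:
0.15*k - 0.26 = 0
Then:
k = 1.73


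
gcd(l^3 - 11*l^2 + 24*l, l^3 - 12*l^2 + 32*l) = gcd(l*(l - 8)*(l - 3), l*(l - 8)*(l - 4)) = l^2 - 8*l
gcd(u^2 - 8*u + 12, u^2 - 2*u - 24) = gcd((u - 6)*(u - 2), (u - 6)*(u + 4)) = u - 6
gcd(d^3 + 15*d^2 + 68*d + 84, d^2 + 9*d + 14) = d^2 + 9*d + 14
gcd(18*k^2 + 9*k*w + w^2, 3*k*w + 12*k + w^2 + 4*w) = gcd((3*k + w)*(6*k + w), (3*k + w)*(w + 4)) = 3*k + w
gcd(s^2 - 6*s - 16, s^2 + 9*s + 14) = s + 2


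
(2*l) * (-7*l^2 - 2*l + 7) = -14*l^3 - 4*l^2 + 14*l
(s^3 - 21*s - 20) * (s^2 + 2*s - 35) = s^5 + 2*s^4 - 56*s^3 - 62*s^2 + 695*s + 700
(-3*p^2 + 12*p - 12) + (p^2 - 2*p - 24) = -2*p^2 + 10*p - 36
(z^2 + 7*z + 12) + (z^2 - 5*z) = 2*z^2 + 2*z + 12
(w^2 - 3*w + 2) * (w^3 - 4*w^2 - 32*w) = w^5 - 7*w^4 - 18*w^3 + 88*w^2 - 64*w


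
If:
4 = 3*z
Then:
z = 4/3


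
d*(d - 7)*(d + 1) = d^3 - 6*d^2 - 7*d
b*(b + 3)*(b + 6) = b^3 + 9*b^2 + 18*b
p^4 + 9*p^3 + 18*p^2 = p^2*(p + 3)*(p + 6)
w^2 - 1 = (w - 1)*(w + 1)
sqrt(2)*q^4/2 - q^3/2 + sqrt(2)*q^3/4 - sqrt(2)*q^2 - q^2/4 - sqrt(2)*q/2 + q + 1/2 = (q + 1/2)*(q - sqrt(2))*(q - sqrt(2)/2)*(sqrt(2)*q/2 + 1)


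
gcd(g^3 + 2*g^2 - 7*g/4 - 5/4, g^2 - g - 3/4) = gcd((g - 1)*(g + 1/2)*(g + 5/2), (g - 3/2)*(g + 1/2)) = g + 1/2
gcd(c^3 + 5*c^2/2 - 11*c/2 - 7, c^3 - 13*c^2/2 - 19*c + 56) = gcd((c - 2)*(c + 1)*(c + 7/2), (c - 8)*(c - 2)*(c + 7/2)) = c^2 + 3*c/2 - 7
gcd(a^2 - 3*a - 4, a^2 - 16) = a - 4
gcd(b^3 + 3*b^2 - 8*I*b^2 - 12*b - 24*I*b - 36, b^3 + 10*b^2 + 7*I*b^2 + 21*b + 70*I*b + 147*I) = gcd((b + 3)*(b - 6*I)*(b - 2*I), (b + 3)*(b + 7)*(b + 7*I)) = b + 3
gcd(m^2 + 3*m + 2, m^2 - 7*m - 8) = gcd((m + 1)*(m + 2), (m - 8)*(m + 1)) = m + 1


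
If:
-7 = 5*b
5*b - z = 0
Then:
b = -7/5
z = -7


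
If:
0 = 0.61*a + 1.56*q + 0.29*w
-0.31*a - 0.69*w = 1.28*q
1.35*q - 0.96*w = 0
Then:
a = 0.00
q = 0.00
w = 0.00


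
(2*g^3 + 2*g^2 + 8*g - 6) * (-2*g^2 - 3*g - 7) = -4*g^5 - 10*g^4 - 36*g^3 - 26*g^2 - 38*g + 42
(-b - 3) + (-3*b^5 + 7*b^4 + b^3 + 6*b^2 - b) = -3*b^5 + 7*b^4 + b^3 + 6*b^2 - 2*b - 3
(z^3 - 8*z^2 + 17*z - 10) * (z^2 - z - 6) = z^5 - 9*z^4 + 19*z^3 + 21*z^2 - 92*z + 60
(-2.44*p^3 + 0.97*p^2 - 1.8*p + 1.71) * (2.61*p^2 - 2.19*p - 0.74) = -6.3684*p^5 + 7.8753*p^4 - 5.0167*p^3 + 7.6873*p^2 - 2.4129*p - 1.2654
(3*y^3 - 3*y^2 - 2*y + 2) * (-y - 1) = -3*y^4 + 5*y^2 - 2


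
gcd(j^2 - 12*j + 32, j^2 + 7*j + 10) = 1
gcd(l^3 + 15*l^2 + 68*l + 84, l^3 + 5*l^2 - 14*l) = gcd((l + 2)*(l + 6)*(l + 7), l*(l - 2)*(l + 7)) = l + 7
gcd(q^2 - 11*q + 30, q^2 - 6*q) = q - 6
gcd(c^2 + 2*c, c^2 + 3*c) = c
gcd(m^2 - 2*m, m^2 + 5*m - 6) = 1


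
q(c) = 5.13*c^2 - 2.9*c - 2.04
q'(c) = 10.26*c - 2.9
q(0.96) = -0.10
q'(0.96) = 6.95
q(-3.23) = 60.85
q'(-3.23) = -36.04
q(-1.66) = 16.91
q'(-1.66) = -19.93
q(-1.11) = 7.50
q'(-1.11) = -14.29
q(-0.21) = -1.20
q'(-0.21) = -5.05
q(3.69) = 57.11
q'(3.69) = 34.96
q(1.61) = 6.59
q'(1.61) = 13.62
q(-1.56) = 14.97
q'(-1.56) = -18.91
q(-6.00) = 200.04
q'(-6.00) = -64.46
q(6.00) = 165.24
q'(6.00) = 58.66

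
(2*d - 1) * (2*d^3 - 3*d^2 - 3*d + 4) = 4*d^4 - 8*d^3 - 3*d^2 + 11*d - 4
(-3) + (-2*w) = -2*w - 3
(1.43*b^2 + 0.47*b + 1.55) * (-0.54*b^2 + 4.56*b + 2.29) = -0.7722*b^4 + 6.267*b^3 + 4.5809*b^2 + 8.1443*b + 3.5495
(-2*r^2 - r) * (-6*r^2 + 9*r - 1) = 12*r^4 - 12*r^3 - 7*r^2 + r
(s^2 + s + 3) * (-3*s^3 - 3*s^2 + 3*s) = -3*s^5 - 6*s^4 - 9*s^3 - 6*s^2 + 9*s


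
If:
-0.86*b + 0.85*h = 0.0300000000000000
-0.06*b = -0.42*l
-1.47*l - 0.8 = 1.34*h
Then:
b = -0.54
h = -0.51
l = -0.08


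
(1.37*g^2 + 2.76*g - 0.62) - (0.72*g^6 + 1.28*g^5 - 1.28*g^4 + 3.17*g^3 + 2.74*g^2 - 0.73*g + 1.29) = -0.72*g^6 - 1.28*g^5 + 1.28*g^4 - 3.17*g^3 - 1.37*g^2 + 3.49*g - 1.91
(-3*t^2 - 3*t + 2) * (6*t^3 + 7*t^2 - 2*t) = -18*t^5 - 39*t^4 - 3*t^3 + 20*t^2 - 4*t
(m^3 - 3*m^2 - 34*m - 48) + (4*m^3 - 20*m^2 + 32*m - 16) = 5*m^3 - 23*m^2 - 2*m - 64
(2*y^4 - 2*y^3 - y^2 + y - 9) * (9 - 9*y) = -18*y^5 + 36*y^4 - 9*y^3 - 18*y^2 + 90*y - 81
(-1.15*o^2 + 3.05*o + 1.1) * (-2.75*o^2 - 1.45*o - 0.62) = 3.1625*o^4 - 6.72*o^3 - 6.7345*o^2 - 3.486*o - 0.682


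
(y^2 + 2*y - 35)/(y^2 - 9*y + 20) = (y + 7)/(y - 4)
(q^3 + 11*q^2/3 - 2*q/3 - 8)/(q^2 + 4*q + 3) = (3*q^2 + 2*q - 8)/(3*(q + 1))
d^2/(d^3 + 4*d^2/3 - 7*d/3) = 3*d/(3*d^2 + 4*d - 7)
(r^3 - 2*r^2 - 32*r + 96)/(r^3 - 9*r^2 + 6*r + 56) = (r^2 + 2*r - 24)/(r^2 - 5*r - 14)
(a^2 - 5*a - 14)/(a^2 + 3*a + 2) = (a - 7)/(a + 1)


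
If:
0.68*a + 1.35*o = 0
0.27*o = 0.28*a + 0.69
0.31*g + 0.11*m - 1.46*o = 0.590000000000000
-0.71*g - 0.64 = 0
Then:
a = -1.66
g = -0.90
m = 18.99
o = 0.84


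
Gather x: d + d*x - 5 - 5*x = d + x*(d - 5) - 5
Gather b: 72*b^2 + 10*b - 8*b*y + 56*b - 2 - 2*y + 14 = 72*b^2 + b*(66 - 8*y) - 2*y + 12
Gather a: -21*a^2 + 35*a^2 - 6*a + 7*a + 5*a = 14*a^2 + 6*a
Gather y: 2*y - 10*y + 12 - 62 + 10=-8*y - 40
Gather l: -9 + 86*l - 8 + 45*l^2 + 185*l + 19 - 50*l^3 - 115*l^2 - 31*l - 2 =-50*l^3 - 70*l^2 + 240*l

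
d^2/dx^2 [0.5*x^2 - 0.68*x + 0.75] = 1.00000000000000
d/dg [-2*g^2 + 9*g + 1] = 9 - 4*g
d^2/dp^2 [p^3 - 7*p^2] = 6*p - 14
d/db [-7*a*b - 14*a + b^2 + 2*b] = -7*a + 2*b + 2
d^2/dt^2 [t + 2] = 0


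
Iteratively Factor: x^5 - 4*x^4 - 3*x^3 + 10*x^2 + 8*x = (x - 4)*(x^4 - 3*x^2 - 2*x) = (x - 4)*(x + 1)*(x^3 - x^2 - 2*x) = (x - 4)*(x + 1)^2*(x^2 - 2*x) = (x - 4)*(x - 2)*(x + 1)^2*(x)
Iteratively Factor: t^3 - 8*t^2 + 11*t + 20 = (t - 5)*(t^2 - 3*t - 4) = (t - 5)*(t - 4)*(t + 1)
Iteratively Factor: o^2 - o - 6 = (o + 2)*(o - 3)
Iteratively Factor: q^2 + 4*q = (q)*(q + 4)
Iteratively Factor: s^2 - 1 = (s + 1)*(s - 1)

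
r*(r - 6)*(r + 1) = r^3 - 5*r^2 - 6*r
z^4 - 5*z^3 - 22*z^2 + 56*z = z*(z - 7)*(z - 2)*(z + 4)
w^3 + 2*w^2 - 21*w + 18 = (w - 3)*(w - 1)*(w + 6)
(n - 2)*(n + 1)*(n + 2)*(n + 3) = n^4 + 4*n^3 - n^2 - 16*n - 12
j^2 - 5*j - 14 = (j - 7)*(j + 2)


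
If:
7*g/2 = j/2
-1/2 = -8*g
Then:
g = 1/16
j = 7/16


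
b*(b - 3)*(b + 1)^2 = b^4 - b^3 - 5*b^2 - 3*b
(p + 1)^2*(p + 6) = p^3 + 8*p^2 + 13*p + 6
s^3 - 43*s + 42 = (s - 6)*(s - 1)*(s + 7)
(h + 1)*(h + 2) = h^2 + 3*h + 2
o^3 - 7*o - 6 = (o - 3)*(o + 1)*(o + 2)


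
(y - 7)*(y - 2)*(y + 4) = y^3 - 5*y^2 - 22*y + 56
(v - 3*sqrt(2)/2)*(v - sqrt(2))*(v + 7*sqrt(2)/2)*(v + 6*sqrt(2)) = v^4 + 7*sqrt(2)*v^3 - 5*v^2/2 - 153*sqrt(2)*v/2 + 126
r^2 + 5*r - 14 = (r - 2)*(r + 7)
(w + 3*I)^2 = w^2 + 6*I*w - 9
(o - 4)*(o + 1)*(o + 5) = o^3 + 2*o^2 - 19*o - 20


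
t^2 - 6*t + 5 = (t - 5)*(t - 1)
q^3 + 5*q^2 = q^2*(q + 5)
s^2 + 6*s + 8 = (s + 2)*(s + 4)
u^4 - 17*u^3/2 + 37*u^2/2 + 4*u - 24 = (u - 4)^2*(u - 3/2)*(u + 1)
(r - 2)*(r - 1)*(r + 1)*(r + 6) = r^4 + 4*r^3 - 13*r^2 - 4*r + 12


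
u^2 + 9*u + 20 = (u + 4)*(u + 5)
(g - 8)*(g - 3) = g^2 - 11*g + 24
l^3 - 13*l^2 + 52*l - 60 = (l - 6)*(l - 5)*(l - 2)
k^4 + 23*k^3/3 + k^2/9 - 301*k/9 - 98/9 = (k - 2)*(k + 1/3)*(k + 7/3)*(k + 7)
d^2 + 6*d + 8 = (d + 2)*(d + 4)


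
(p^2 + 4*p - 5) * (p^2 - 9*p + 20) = p^4 - 5*p^3 - 21*p^2 + 125*p - 100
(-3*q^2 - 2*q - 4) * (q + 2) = -3*q^3 - 8*q^2 - 8*q - 8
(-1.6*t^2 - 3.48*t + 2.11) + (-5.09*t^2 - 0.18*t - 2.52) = -6.69*t^2 - 3.66*t - 0.41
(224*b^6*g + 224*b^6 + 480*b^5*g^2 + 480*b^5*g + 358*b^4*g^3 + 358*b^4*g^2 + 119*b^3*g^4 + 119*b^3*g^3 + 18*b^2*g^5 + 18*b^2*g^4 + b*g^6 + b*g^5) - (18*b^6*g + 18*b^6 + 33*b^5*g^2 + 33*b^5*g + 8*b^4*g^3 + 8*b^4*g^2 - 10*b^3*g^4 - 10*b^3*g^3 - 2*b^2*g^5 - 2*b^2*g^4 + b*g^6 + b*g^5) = 206*b^6*g + 206*b^6 + 447*b^5*g^2 + 447*b^5*g + 350*b^4*g^3 + 350*b^4*g^2 + 129*b^3*g^4 + 129*b^3*g^3 + 20*b^2*g^5 + 20*b^2*g^4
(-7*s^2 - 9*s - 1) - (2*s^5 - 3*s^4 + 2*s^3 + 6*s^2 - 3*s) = -2*s^5 + 3*s^4 - 2*s^3 - 13*s^2 - 6*s - 1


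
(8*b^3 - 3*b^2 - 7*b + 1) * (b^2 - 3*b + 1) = 8*b^5 - 27*b^4 + 10*b^3 + 19*b^2 - 10*b + 1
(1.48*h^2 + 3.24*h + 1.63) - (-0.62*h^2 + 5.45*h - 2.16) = 2.1*h^2 - 2.21*h + 3.79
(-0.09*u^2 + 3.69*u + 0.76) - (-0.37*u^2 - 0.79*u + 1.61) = 0.28*u^2 + 4.48*u - 0.85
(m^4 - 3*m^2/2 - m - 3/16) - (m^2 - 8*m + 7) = m^4 - 5*m^2/2 + 7*m - 115/16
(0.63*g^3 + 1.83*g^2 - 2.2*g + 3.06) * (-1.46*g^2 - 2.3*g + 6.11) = -0.9198*g^5 - 4.1208*g^4 + 2.8523*g^3 + 11.7737*g^2 - 20.48*g + 18.6966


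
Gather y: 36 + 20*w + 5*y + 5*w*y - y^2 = 20*w - y^2 + y*(5*w + 5) + 36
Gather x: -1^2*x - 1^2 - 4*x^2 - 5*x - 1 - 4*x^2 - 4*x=-8*x^2 - 10*x - 2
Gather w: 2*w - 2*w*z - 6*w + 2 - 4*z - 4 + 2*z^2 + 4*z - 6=w*(-2*z - 4) + 2*z^2 - 8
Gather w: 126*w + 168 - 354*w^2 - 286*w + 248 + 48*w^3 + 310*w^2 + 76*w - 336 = 48*w^3 - 44*w^2 - 84*w + 80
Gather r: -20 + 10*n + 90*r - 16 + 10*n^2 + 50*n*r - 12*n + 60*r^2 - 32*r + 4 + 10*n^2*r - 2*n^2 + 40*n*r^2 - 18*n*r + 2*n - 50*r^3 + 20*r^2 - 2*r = 8*n^2 - 50*r^3 + r^2*(40*n + 80) + r*(10*n^2 + 32*n + 56) - 32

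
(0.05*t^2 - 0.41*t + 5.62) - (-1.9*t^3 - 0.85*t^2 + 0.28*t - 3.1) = 1.9*t^3 + 0.9*t^2 - 0.69*t + 8.72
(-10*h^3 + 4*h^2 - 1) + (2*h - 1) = -10*h^3 + 4*h^2 + 2*h - 2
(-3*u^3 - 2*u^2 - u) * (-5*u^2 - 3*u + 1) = 15*u^5 + 19*u^4 + 8*u^3 + u^2 - u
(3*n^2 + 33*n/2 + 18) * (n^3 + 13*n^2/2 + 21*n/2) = 3*n^5 + 36*n^4 + 627*n^3/4 + 1161*n^2/4 + 189*n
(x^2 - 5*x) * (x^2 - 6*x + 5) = x^4 - 11*x^3 + 35*x^2 - 25*x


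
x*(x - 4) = x^2 - 4*x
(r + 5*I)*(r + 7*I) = r^2 + 12*I*r - 35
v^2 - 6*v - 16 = (v - 8)*(v + 2)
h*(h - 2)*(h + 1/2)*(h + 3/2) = h^4 - 13*h^2/4 - 3*h/2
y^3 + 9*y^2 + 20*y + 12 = (y + 1)*(y + 2)*(y + 6)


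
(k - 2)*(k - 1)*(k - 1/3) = k^3 - 10*k^2/3 + 3*k - 2/3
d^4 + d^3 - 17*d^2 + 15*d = d*(d - 3)*(d - 1)*(d + 5)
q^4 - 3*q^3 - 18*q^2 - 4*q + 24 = (q - 6)*(q - 1)*(q + 2)^2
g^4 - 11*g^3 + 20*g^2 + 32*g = g*(g - 8)*(g - 4)*(g + 1)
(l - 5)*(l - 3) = l^2 - 8*l + 15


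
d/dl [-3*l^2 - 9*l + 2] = -6*l - 9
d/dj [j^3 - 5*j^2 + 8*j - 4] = 3*j^2 - 10*j + 8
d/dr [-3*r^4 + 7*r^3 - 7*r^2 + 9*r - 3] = -12*r^3 + 21*r^2 - 14*r + 9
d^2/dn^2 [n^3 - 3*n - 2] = 6*n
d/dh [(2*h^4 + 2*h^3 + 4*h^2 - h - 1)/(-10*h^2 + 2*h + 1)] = (-40*h^5 - 8*h^4 + 16*h^3 + 4*h^2 - 12*h + 1)/(100*h^4 - 40*h^3 - 16*h^2 + 4*h + 1)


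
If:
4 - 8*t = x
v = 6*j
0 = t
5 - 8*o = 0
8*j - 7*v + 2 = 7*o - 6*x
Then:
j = 173/272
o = 5/8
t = 0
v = 519/136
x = 4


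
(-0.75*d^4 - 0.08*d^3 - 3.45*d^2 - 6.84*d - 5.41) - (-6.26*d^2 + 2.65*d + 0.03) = -0.75*d^4 - 0.08*d^3 + 2.81*d^2 - 9.49*d - 5.44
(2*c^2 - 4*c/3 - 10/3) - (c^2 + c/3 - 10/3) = c^2 - 5*c/3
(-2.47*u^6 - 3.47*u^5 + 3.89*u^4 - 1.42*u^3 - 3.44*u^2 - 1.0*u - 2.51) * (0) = 0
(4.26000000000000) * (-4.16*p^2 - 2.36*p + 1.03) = -17.7216*p^2 - 10.0536*p + 4.3878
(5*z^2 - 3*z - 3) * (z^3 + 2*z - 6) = 5*z^5 - 3*z^4 + 7*z^3 - 36*z^2 + 12*z + 18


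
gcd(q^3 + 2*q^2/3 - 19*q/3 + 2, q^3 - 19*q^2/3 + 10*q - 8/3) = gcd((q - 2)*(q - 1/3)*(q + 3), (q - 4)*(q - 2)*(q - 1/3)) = q^2 - 7*q/3 + 2/3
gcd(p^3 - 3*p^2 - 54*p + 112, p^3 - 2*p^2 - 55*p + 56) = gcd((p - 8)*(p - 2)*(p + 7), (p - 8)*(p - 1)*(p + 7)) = p^2 - p - 56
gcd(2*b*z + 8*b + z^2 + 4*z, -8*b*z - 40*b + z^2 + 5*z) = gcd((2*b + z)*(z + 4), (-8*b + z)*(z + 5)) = 1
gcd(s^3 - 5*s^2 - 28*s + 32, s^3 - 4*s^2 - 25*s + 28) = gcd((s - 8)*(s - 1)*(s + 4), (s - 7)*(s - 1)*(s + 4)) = s^2 + 3*s - 4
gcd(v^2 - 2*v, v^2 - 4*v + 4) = v - 2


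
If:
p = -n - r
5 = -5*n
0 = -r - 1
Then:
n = -1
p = 2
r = -1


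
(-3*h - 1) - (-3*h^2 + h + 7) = 3*h^2 - 4*h - 8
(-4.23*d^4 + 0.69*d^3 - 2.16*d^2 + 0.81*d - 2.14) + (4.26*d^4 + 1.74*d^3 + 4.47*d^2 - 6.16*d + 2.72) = 0.0299999999999994*d^4 + 2.43*d^3 + 2.31*d^2 - 5.35*d + 0.58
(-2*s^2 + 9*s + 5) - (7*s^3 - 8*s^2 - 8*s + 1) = -7*s^3 + 6*s^2 + 17*s + 4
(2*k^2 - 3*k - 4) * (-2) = -4*k^2 + 6*k + 8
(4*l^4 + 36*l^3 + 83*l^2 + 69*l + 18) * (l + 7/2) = 4*l^5 + 50*l^4 + 209*l^3 + 719*l^2/2 + 519*l/2 + 63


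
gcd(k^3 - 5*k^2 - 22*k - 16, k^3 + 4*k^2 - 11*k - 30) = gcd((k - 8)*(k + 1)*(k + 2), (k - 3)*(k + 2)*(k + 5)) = k + 2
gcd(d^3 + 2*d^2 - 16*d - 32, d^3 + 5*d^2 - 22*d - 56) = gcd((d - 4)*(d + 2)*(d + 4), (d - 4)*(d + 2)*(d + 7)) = d^2 - 2*d - 8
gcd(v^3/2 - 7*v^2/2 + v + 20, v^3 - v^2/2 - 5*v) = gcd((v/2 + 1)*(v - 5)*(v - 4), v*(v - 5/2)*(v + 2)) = v + 2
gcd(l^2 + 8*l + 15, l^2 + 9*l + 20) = l + 5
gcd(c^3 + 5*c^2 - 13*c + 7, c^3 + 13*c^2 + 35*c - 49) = c^2 + 6*c - 7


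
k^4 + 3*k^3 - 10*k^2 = k^2*(k - 2)*(k + 5)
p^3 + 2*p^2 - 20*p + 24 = (p - 2)^2*(p + 6)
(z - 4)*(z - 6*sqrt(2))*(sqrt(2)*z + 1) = sqrt(2)*z^3 - 11*z^2 - 4*sqrt(2)*z^2 - 6*sqrt(2)*z + 44*z + 24*sqrt(2)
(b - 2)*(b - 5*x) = b^2 - 5*b*x - 2*b + 10*x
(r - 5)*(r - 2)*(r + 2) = r^3 - 5*r^2 - 4*r + 20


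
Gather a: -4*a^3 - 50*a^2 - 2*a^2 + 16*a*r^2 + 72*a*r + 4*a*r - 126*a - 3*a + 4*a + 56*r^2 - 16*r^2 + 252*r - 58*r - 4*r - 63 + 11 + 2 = -4*a^3 - 52*a^2 + a*(16*r^2 + 76*r - 125) + 40*r^2 + 190*r - 50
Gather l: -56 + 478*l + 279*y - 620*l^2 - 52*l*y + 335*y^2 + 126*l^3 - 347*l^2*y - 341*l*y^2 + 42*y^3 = 126*l^3 + l^2*(-347*y - 620) + l*(-341*y^2 - 52*y + 478) + 42*y^3 + 335*y^2 + 279*y - 56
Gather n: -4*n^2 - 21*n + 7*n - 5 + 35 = -4*n^2 - 14*n + 30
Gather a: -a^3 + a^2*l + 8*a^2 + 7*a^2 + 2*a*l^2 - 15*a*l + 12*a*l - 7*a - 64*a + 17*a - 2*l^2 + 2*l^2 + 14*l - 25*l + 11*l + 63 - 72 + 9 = -a^3 + a^2*(l + 15) + a*(2*l^2 - 3*l - 54)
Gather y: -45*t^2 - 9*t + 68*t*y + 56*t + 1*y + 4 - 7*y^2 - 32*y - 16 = -45*t^2 + 47*t - 7*y^2 + y*(68*t - 31) - 12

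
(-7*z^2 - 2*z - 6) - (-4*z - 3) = -7*z^2 + 2*z - 3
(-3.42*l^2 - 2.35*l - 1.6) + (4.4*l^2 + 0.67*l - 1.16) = 0.98*l^2 - 1.68*l - 2.76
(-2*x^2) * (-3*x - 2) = 6*x^3 + 4*x^2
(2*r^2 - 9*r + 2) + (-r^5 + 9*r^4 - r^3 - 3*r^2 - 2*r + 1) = -r^5 + 9*r^4 - r^3 - r^2 - 11*r + 3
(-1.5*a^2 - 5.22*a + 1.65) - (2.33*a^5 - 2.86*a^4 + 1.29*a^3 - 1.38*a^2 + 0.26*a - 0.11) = -2.33*a^5 + 2.86*a^4 - 1.29*a^3 - 0.12*a^2 - 5.48*a + 1.76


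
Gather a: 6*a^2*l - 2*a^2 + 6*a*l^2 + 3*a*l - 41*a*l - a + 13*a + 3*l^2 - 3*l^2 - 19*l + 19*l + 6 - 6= a^2*(6*l - 2) + a*(6*l^2 - 38*l + 12)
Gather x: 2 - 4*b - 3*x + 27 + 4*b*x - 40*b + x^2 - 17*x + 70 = -44*b + x^2 + x*(4*b - 20) + 99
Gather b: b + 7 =b + 7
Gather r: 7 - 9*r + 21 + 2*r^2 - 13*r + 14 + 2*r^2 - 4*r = 4*r^2 - 26*r + 42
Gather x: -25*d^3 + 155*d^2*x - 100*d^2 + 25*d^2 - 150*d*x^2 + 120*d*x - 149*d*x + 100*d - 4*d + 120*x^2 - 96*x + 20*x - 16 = -25*d^3 - 75*d^2 + 96*d + x^2*(120 - 150*d) + x*(155*d^2 - 29*d - 76) - 16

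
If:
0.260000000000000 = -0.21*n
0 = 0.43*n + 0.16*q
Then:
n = -1.24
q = 3.33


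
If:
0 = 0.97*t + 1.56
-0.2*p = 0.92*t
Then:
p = 7.40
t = -1.61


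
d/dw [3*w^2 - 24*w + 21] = 6*w - 24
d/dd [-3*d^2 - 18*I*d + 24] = -6*d - 18*I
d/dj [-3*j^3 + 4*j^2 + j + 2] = -9*j^2 + 8*j + 1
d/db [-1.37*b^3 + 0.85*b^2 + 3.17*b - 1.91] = -4.11*b^2 + 1.7*b + 3.17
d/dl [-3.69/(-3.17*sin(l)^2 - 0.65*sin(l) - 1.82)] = -(23.3946*sin(l) + 2.3985)*cos(l)/(3.17*sin(l)^2 + 0.65*sin(l) + 1.82)^2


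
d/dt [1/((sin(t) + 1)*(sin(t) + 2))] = -(2*sin(t) + 3)*cos(t)/((sin(t) + 1)^2*(sin(t) + 2)^2)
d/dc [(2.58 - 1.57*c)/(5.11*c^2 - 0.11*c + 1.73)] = (8.0227*c^2 - 26.3676*c - 2.4323)/(26.1121*c^4 - 1.1242*c^3 + 17.6927*c^2 - 0.3806*c + 2.9929)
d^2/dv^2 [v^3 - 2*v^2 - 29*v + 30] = 6*v - 4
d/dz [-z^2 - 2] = -2*z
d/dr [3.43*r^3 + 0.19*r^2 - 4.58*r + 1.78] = 10.29*r^2 + 0.38*r - 4.58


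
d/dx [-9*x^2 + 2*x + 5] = 2 - 18*x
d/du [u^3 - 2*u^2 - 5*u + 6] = 3*u^2 - 4*u - 5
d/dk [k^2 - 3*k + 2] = 2*k - 3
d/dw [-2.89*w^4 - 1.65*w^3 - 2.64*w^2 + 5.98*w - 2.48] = -11.56*w^3 - 4.95*w^2 - 5.28*w + 5.98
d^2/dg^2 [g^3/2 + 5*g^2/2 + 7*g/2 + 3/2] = 3*g + 5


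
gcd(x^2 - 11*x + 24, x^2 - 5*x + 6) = x - 3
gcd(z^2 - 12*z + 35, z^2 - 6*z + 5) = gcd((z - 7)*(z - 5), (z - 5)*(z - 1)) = z - 5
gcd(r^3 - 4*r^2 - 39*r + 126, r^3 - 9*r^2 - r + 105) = r - 7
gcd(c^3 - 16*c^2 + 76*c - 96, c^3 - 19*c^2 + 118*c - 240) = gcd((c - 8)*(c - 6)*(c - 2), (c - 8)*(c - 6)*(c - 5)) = c^2 - 14*c + 48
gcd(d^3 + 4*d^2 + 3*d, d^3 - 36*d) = d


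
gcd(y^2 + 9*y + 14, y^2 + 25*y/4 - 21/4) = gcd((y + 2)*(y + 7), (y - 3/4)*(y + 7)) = y + 7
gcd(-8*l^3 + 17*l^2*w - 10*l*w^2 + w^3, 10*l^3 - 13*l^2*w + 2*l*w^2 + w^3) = -l + w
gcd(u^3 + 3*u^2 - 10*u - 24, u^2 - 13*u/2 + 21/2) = u - 3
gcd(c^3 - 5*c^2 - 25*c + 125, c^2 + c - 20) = c + 5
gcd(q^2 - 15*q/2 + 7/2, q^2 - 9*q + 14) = q - 7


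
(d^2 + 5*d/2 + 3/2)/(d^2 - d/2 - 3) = (d + 1)/(d - 2)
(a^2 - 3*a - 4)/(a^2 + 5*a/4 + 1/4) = 4*(a - 4)/(4*a + 1)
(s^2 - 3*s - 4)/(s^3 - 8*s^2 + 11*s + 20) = 1/(s - 5)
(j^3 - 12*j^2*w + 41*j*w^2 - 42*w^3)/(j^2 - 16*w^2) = (j^3 - 12*j^2*w + 41*j*w^2 - 42*w^3)/(j^2 - 16*w^2)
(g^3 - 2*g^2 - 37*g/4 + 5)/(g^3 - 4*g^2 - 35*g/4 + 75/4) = (2*g^2 - 9*g + 4)/(2*g^2 - 13*g + 15)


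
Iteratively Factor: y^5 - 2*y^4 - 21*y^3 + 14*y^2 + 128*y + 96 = (y + 1)*(y^4 - 3*y^3 - 18*y^2 + 32*y + 96) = (y + 1)*(y + 3)*(y^3 - 6*y^2 + 32) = (y + 1)*(y + 2)*(y + 3)*(y^2 - 8*y + 16) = (y - 4)*(y + 1)*(y + 2)*(y + 3)*(y - 4)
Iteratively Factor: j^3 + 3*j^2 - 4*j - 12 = (j + 3)*(j^2 - 4) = (j - 2)*(j + 3)*(j + 2)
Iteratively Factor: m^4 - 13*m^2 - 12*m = (m + 1)*(m^3 - m^2 - 12*m) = (m + 1)*(m + 3)*(m^2 - 4*m) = (m - 4)*(m + 1)*(m + 3)*(m)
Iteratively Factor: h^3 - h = (h - 1)*(h^2 + h) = (h - 1)*(h + 1)*(h)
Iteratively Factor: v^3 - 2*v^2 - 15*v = (v - 5)*(v^2 + 3*v) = v*(v - 5)*(v + 3)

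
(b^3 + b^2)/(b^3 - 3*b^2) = (b + 1)/(b - 3)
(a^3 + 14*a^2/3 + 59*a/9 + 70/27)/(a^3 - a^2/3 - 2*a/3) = (a^2 + 4*a + 35/9)/(a*(a - 1))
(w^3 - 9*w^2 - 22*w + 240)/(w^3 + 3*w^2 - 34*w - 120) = (w - 8)/(w + 4)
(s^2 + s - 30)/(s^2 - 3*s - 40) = (-s^2 - s + 30)/(-s^2 + 3*s + 40)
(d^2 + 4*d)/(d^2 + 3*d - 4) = d/(d - 1)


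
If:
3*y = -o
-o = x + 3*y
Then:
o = -3*y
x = 0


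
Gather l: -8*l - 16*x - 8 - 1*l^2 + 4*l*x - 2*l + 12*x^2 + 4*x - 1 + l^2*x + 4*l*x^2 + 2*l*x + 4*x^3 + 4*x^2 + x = l^2*(x - 1) + l*(4*x^2 + 6*x - 10) + 4*x^3 + 16*x^2 - 11*x - 9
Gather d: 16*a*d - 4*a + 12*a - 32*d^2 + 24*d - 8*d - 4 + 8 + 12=8*a - 32*d^2 + d*(16*a + 16) + 16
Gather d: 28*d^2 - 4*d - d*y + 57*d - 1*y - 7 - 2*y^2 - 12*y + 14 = 28*d^2 + d*(53 - y) - 2*y^2 - 13*y + 7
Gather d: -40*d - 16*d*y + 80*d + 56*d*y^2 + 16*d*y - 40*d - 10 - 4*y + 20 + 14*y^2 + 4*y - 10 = 56*d*y^2 + 14*y^2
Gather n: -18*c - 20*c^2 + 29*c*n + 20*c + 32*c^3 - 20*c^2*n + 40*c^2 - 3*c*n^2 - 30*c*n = 32*c^3 + 20*c^2 - 3*c*n^2 + 2*c + n*(-20*c^2 - c)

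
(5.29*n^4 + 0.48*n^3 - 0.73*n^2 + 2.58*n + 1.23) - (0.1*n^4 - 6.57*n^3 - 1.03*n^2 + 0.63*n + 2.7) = 5.19*n^4 + 7.05*n^3 + 0.3*n^2 + 1.95*n - 1.47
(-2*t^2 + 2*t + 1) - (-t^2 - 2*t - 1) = -t^2 + 4*t + 2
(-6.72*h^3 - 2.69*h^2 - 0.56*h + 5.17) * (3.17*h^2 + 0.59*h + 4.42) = -21.3024*h^5 - 12.4921*h^4 - 33.0647*h^3 + 4.1687*h^2 + 0.5751*h + 22.8514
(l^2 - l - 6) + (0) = l^2 - l - 6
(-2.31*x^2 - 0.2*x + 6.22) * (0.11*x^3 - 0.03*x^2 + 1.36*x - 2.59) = -0.2541*x^5 + 0.0473*x^4 - 2.4514*x^3 + 5.5243*x^2 + 8.9772*x - 16.1098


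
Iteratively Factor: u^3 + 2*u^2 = (u + 2)*(u^2) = u*(u + 2)*(u)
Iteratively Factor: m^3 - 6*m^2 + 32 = (m - 4)*(m^2 - 2*m - 8) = (m - 4)*(m + 2)*(m - 4)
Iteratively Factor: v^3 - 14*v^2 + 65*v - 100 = (v - 5)*(v^2 - 9*v + 20) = (v - 5)^2*(v - 4)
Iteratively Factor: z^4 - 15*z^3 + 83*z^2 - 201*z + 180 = (z - 3)*(z^3 - 12*z^2 + 47*z - 60) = (z - 5)*(z - 3)*(z^2 - 7*z + 12) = (z - 5)*(z - 4)*(z - 3)*(z - 3)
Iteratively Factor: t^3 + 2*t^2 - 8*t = (t - 2)*(t^2 + 4*t) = (t - 2)*(t + 4)*(t)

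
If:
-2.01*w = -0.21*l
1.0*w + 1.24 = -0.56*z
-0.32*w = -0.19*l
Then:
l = 0.00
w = 0.00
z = -2.21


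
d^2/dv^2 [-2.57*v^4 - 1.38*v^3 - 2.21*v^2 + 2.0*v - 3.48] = -30.84*v^2 - 8.28*v - 4.42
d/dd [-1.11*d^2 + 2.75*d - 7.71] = 2.75 - 2.22*d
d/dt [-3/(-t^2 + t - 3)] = 3*(1 - 2*t)/(t^2 - t + 3)^2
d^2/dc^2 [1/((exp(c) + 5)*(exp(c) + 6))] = (4*exp(3*c) + 33*exp(2*c) + exp(c) - 330)*exp(c)/(exp(6*c) + 33*exp(5*c) + 453*exp(4*c) + 3311*exp(3*c) + 13590*exp(2*c) + 29700*exp(c) + 27000)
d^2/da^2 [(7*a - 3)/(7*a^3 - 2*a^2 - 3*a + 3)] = 2*(1029*a^5 - 1176*a^4 + 511*a^3 - 729*a^2 + 261*a + 18)/(343*a^9 - 294*a^8 - 357*a^7 + 685*a^6 - 99*a^5 - 396*a^4 + 270*a^3 + 27*a^2 - 81*a + 27)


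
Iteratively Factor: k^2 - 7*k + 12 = (k - 3)*(k - 4)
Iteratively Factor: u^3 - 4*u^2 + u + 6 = (u - 3)*(u^2 - u - 2) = (u - 3)*(u + 1)*(u - 2)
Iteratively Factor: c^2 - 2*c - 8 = (c - 4)*(c + 2)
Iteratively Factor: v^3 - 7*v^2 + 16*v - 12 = (v - 3)*(v^2 - 4*v + 4) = (v - 3)*(v - 2)*(v - 2)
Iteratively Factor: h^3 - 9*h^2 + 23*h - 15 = (h - 5)*(h^2 - 4*h + 3) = (h - 5)*(h - 1)*(h - 3)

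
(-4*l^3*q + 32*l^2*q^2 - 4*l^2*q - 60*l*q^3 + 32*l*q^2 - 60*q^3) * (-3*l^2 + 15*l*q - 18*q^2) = 12*l^5*q - 156*l^4*q^2 + 12*l^4*q + 732*l^3*q^3 - 156*l^3*q^2 - 1476*l^2*q^4 + 732*l^2*q^3 + 1080*l*q^5 - 1476*l*q^4 + 1080*q^5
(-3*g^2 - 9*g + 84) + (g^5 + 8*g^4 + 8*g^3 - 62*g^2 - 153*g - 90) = g^5 + 8*g^4 + 8*g^3 - 65*g^2 - 162*g - 6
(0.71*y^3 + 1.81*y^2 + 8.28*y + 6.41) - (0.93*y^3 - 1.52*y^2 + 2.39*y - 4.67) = -0.22*y^3 + 3.33*y^2 + 5.89*y + 11.08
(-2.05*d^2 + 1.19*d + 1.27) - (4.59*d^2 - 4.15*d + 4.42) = -6.64*d^2 + 5.34*d - 3.15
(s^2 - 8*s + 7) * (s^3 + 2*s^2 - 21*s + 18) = s^5 - 6*s^4 - 30*s^3 + 200*s^2 - 291*s + 126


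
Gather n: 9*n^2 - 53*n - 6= 9*n^2 - 53*n - 6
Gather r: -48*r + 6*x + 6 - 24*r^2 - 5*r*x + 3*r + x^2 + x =-24*r^2 + r*(-5*x - 45) + x^2 + 7*x + 6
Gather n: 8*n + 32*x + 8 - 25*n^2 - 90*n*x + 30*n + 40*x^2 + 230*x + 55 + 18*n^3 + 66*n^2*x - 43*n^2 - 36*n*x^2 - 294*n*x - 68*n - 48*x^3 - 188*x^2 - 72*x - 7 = 18*n^3 + n^2*(66*x - 68) + n*(-36*x^2 - 384*x - 30) - 48*x^3 - 148*x^2 + 190*x + 56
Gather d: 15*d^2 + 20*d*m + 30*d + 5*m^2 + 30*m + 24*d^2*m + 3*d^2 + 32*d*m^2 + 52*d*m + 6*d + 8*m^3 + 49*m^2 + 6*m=d^2*(24*m + 18) + d*(32*m^2 + 72*m + 36) + 8*m^3 + 54*m^2 + 36*m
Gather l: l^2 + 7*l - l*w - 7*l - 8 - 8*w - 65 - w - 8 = l^2 - l*w - 9*w - 81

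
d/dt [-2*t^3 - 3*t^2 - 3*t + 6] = -6*t^2 - 6*t - 3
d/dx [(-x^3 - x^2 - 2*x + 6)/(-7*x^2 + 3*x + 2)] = (7*x^4 - 6*x^3 - 23*x^2 + 80*x - 22)/(49*x^4 - 42*x^3 - 19*x^2 + 12*x + 4)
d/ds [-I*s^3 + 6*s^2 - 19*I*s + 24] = -3*I*s^2 + 12*s - 19*I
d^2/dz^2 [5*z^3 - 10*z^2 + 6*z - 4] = 30*z - 20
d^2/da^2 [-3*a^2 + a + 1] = -6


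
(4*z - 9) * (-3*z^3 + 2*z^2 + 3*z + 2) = -12*z^4 + 35*z^3 - 6*z^2 - 19*z - 18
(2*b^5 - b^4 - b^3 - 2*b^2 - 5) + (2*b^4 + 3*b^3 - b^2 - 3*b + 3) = 2*b^5 + b^4 + 2*b^3 - 3*b^2 - 3*b - 2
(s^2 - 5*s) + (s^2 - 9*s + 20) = 2*s^2 - 14*s + 20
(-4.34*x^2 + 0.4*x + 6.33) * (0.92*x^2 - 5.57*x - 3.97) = -3.9928*x^4 + 24.5418*x^3 + 20.8254*x^2 - 36.8461*x - 25.1301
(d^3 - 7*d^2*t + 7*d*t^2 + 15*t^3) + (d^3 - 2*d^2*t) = 2*d^3 - 9*d^2*t + 7*d*t^2 + 15*t^3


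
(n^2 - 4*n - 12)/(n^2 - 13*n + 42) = (n + 2)/(n - 7)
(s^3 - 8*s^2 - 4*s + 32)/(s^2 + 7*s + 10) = (s^2 - 10*s + 16)/(s + 5)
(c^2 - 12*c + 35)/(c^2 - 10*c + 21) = (c - 5)/(c - 3)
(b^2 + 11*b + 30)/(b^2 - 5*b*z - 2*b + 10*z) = (b^2 + 11*b + 30)/(b^2 - 5*b*z - 2*b + 10*z)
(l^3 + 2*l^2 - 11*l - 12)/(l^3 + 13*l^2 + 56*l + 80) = (l^2 - 2*l - 3)/(l^2 + 9*l + 20)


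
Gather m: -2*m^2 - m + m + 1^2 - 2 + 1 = -2*m^2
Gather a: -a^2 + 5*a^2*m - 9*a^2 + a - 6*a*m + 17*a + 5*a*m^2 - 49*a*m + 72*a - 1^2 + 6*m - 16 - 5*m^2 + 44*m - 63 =a^2*(5*m - 10) + a*(5*m^2 - 55*m + 90) - 5*m^2 + 50*m - 80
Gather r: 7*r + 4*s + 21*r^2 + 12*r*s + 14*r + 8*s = 21*r^2 + r*(12*s + 21) + 12*s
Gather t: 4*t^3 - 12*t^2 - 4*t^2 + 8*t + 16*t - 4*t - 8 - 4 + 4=4*t^3 - 16*t^2 + 20*t - 8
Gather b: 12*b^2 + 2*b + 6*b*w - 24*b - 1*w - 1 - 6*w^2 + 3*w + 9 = 12*b^2 + b*(6*w - 22) - 6*w^2 + 2*w + 8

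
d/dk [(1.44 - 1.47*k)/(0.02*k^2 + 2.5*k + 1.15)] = (0.0294*k^2 - 0.0575999999999999*k - 5.2905)/(0.0004*k^4 + 0.1*k^3 + 6.296*k^2 + 5.75*k + 1.3225)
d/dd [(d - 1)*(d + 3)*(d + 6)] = 3*d^2 + 16*d + 9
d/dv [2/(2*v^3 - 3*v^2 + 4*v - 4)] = 4*(-3*v^2 + 3*v - 2)/(2*v^3 - 3*v^2 + 4*v - 4)^2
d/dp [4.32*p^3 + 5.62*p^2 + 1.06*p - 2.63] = 12.96*p^2 + 11.24*p + 1.06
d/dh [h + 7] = 1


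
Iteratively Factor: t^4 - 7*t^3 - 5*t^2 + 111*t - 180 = (t - 3)*(t^3 - 4*t^2 - 17*t + 60) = (t - 5)*(t - 3)*(t^2 + t - 12) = (t - 5)*(t - 3)^2*(t + 4)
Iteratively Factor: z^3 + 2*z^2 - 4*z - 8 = (z - 2)*(z^2 + 4*z + 4) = (z - 2)*(z + 2)*(z + 2)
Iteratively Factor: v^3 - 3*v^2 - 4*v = (v)*(v^2 - 3*v - 4) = v*(v - 4)*(v + 1)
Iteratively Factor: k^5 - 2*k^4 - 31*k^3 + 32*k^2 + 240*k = (k)*(k^4 - 2*k^3 - 31*k^2 + 32*k + 240) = k*(k + 3)*(k^3 - 5*k^2 - 16*k + 80) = k*(k - 5)*(k + 3)*(k^2 - 16) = k*(k - 5)*(k - 4)*(k + 3)*(k + 4)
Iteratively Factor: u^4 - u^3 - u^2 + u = (u - 1)*(u^3 - u) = (u - 1)^2*(u^2 + u) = u*(u - 1)^2*(u + 1)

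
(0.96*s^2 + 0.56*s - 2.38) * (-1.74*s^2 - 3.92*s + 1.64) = -1.6704*s^4 - 4.7376*s^3 + 3.5204*s^2 + 10.248*s - 3.9032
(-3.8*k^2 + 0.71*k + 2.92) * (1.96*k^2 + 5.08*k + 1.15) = -7.448*k^4 - 17.9124*k^3 + 4.96*k^2 + 15.6501*k + 3.358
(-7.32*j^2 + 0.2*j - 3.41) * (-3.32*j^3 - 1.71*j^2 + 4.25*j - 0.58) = 24.3024*j^5 + 11.8532*j^4 - 20.1308*j^3 + 10.9267*j^2 - 14.6085*j + 1.9778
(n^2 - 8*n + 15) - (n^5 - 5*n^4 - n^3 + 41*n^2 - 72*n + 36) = -n^5 + 5*n^4 + n^3 - 40*n^2 + 64*n - 21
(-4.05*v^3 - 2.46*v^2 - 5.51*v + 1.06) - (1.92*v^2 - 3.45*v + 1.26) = -4.05*v^3 - 4.38*v^2 - 2.06*v - 0.2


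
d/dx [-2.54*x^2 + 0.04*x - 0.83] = 0.04 - 5.08*x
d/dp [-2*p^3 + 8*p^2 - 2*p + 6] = -6*p^2 + 16*p - 2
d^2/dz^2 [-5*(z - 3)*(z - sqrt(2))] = -10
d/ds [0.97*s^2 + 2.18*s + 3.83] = 1.94*s + 2.18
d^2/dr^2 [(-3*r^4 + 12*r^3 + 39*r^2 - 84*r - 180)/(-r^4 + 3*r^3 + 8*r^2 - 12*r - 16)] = 6*(-r^6 - 9*r^5 + 183*r^4 - 903*r^3 + 1806*r^2 - 1548*r + 952)/(r^9 - 15*r^8 + 81*r^7 - 161*r^6 - 78*r^5 + 636*r^4 - 280*r^3 - 864*r^2 + 384*r + 512)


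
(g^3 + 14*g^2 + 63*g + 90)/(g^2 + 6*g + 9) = (g^2 + 11*g + 30)/(g + 3)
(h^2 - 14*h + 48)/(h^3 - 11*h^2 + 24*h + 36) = (h - 8)/(h^2 - 5*h - 6)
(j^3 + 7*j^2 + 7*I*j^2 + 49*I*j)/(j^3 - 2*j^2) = (j^2 + 7*j*(1 + I) + 49*I)/(j*(j - 2))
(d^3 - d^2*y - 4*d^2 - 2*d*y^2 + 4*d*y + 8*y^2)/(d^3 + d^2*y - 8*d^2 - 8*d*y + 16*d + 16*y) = (d - 2*y)/(d - 4)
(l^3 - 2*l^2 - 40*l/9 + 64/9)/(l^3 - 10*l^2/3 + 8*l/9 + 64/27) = 3*(l + 2)/(3*l + 2)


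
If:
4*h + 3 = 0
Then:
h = -3/4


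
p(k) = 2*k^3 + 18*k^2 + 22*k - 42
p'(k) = 6*k^2 + 36*k + 22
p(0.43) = -29.05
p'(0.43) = 38.59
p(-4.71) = 44.72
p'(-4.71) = -14.46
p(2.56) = 165.84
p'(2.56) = 153.48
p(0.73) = -15.57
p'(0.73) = 51.48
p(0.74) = -15.05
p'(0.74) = 51.93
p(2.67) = 183.13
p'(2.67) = 160.89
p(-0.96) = -48.30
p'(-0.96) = -7.03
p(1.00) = 0.00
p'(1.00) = 64.00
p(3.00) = 240.00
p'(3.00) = 184.00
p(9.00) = 3072.00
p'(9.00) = 832.00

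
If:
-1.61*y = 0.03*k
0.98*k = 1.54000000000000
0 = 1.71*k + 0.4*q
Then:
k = 1.57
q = -6.72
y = -0.03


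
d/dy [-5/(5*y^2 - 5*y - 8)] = 25*(2*y - 1)/(-5*y^2 + 5*y + 8)^2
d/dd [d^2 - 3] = 2*d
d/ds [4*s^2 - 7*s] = 8*s - 7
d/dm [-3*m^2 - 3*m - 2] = -6*m - 3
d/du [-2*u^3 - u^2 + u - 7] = -6*u^2 - 2*u + 1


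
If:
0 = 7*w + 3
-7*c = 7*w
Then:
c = 3/7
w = -3/7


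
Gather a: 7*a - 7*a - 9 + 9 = 0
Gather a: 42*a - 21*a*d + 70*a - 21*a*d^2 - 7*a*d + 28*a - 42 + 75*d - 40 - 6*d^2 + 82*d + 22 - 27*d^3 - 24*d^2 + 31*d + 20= a*(-21*d^2 - 28*d + 140) - 27*d^3 - 30*d^2 + 188*d - 40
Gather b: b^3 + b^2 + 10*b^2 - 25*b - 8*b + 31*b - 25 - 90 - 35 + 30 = b^3 + 11*b^2 - 2*b - 120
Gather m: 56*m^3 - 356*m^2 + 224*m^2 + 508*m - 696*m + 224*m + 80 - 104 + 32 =56*m^3 - 132*m^2 + 36*m + 8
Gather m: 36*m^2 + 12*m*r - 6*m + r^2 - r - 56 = 36*m^2 + m*(12*r - 6) + r^2 - r - 56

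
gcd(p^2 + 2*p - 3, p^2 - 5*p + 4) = p - 1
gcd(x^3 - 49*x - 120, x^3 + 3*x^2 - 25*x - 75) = x^2 + 8*x + 15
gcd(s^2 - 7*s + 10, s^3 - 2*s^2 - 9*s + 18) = s - 2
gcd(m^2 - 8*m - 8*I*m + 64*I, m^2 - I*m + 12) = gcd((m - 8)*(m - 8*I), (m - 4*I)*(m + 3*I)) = 1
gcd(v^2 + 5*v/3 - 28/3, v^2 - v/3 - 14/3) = v - 7/3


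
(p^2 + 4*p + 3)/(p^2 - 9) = (p + 1)/(p - 3)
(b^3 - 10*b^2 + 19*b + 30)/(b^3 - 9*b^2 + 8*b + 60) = (b + 1)/(b + 2)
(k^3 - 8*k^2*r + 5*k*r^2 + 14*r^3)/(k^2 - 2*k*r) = k - 6*r - 7*r^2/k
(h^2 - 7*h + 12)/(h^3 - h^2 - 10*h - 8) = (h - 3)/(h^2 + 3*h + 2)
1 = 1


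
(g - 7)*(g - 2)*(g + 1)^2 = g^4 - 7*g^3 - 3*g^2 + 19*g + 14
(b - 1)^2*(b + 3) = b^3 + b^2 - 5*b + 3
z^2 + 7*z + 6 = (z + 1)*(z + 6)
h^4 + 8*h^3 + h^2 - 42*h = h*(h - 2)*(h + 3)*(h + 7)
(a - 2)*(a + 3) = a^2 + a - 6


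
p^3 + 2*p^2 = p^2*(p + 2)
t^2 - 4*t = t*(t - 4)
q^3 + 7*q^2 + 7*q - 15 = (q - 1)*(q + 3)*(q + 5)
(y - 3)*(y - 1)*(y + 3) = y^3 - y^2 - 9*y + 9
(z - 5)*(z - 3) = z^2 - 8*z + 15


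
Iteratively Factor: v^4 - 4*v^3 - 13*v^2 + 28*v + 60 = (v + 2)*(v^3 - 6*v^2 - v + 30) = (v - 5)*(v + 2)*(v^2 - v - 6) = (v - 5)*(v + 2)^2*(v - 3)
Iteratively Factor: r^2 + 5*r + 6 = (r + 2)*(r + 3)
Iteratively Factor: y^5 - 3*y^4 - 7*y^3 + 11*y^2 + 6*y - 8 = (y + 1)*(y^4 - 4*y^3 - 3*y^2 + 14*y - 8) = (y - 1)*(y + 1)*(y^3 - 3*y^2 - 6*y + 8) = (y - 1)*(y + 1)*(y + 2)*(y^2 - 5*y + 4) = (y - 4)*(y - 1)*(y + 1)*(y + 2)*(y - 1)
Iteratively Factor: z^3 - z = (z)*(z^2 - 1) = z*(z - 1)*(z + 1)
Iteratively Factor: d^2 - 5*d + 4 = (d - 4)*(d - 1)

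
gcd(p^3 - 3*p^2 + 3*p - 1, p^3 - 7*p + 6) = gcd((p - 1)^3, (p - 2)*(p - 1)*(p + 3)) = p - 1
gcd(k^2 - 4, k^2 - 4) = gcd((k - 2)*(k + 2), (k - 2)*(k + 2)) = k^2 - 4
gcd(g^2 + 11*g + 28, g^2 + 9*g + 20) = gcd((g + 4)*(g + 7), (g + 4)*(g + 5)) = g + 4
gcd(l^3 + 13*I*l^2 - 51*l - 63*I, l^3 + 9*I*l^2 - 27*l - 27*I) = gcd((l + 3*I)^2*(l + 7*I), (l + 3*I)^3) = l^2 + 6*I*l - 9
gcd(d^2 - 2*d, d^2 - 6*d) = d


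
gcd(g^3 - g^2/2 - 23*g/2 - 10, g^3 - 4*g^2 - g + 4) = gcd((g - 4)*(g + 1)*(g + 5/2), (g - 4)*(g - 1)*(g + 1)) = g^2 - 3*g - 4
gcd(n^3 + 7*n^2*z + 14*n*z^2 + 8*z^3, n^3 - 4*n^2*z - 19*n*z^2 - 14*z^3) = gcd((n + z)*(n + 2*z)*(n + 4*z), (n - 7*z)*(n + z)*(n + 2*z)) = n^2 + 3*n*z + 2*z^2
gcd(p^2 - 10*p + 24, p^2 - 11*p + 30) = p - 6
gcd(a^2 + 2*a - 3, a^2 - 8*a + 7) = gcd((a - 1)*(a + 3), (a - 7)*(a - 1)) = a - 1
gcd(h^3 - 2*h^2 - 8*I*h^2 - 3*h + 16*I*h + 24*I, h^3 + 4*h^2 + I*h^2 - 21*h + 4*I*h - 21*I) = h - 3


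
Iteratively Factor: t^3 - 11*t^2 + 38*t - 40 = (t - 4)*(t^2 - 7*t + 10) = (t - 5)*(t - 4)*(t - 2)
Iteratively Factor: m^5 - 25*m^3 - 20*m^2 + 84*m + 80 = (m + 4)*(m^4 - 4*m^3 - 9*m^2 + 16*m + 20) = (m - 5)*(m + 4)*(m^3 + m^2 - 4*m - 4) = (m - 5)*(m - 2)*(m + 4)*(m^2 + 3*m + 2) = (m - 5)*(m - 2)*(m + 1)*(m + 4)*(m + 2)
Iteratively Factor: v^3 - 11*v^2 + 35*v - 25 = (v - 5)*(v^2 - 6*v + 5) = (v - 5)*(v - 1)*(v - 5)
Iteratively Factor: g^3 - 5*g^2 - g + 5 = (g + 1)*(g^2 - 6*g + 5) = (g - 5)*(g + 1)*(g - 1)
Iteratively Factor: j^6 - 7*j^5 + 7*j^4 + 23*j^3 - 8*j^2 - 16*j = (j + 1)*(j^5 - 8*j^4 + 15*j^3 + 8*j^2 - 16*j) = (j - 1)*(j + 1)*(j^4 - 7*j^3 + 8*j^2 + 16*j) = (j - 1)*(j + 1)^2*(j^3 - 8*j^2 + 16*j) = j*(j - 1)*(j + 1)^2*(j^2 - 8*j + 16) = j*(j - 4)*(j - 1)*(j + 1)^2*(j - 4)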